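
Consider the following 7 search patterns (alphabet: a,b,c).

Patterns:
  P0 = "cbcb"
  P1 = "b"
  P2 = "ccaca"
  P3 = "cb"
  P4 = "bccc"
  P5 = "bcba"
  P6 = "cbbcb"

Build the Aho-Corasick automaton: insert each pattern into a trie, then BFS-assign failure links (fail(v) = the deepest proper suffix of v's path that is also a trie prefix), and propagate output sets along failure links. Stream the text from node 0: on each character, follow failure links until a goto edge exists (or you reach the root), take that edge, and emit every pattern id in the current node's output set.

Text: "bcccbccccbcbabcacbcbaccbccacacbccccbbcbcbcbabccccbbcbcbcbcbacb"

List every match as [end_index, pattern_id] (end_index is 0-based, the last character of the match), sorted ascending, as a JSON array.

Build:
Trie nodes:
  0='ε' goto b→5 c→1
  1='c' goto b→2 c→6
  2='cb' goto b→15 c→3  [P3 ends]
  3='cbc' goto b→4
  4='cbcb' goto ·  [P0 ends]
  5='b' goto c→10  [P1 ends]
  6='cc' goto a→7
  7='cca' goto c→8
  8='ccac' goto a→9
  9='ccaca' goto ·  [P2 ends]
  10='bc' goto b→13 c→11
  11='bcc' goto c→12
  12='bccc' goto ·  [P4 ends]
  13='bcb' goto a→14
  14='bcba' goto ·  [P5 ends]
  15='cbb' goto c→16
  16='cbbc' goto b→17
  17='cbbcb' goto ·  [P6 ends]

BFS fail/out derivation:
  n1('c'): parent n0 fail=0; on 'c' 0 → fail=0;  out ∅∪∅=∅
  n5('b'): parent n0 fail=0; on 'b' 0 → fail=0;  out {1}∪∅={1}
  n2('cb'): parent n1 fail=0; on 'b' 0 → fail=5;  out {3}∪{1}={1,3}
  n6('cc'): parent n1 fail=0; on 'c' 0 → fail=1;  out ∅∪∅=∅
  n10('bc'): parent n5 fail=0; on 'c' 0 → fail=1;  out ∅∪∅=∅
  n3('cbc'): parent n2 fail=5; on 'c' 5 → fail=10;  out ∅∪∅=∅
  n7('cca'): parent n6 fail=1; on 'a' 1→0 → fail=0;  out ∅∪∅=∅
  n11('bcc'): parent n10 fail=1; on 'c' 1 → fail=6;  out ∅∪∅=∅
  n13('bcb'): parent n10 fail=1; on 'b' 1 → fail=2;  out ∅∪{1,3}={1,3}
  n15('cbb'): parent n2 fail=5; on 'b' 5→0 → fail=5;  out ∅∪{1}={1}
  n4('cbcb'): parent n3 fail=10; on 'b' 10 → fail=13;  out {0}∪{1,3}={0,1,3}
  n8('ccac'): parent n7 fail=0; on 'c' 0 → fail=1;  out ∅∪∅=∅
  n12('bccc'): parent n11 fail=6; on 'c' 6→1 → fail=6;  out {4}∪∅={4}
  n14('bcba'): parent n13 fail=2; on 'a' 2→5→0 → fail=0;  out {5}∪∅={5}
  n16('cbbc'): parent n15 fail=5; on 'c' 5 → fail=10;  out ∅∪∅=∅
  n9('ccaca'): parent n8 fail=1; on 'a' 1→0 → fail=0;  out {2}∪∅={2}
  n17('cbbcb'): parent n16 fail=10; on 'b' 10 → fail=13;  out {6}∪{1,3}={1,3,6}

Run:
i=0 'b': node 0→5  ** P1@[0:0]
i=1 'c': node 5→10
i=2 'c': node 10→11
i=3 'c': node 11→12  ** P4@[0:3]
i=4 'b': node 12→2 ·f  ** P1@[4:4],P3@[3:4]
i=5 'c': node 2→3
i=6 'c': node 3→11 ·f
i=7 'c': node 11→12  ** P4@[4:7]
i=8 'c': node 12→6 ·f
i=9 'b': node 6→2 ·f  ** P1@[9:9],P3@[8:9]
i=10 'c': node 2→3
i=11 'b': node 3→4  ** P0@[8:11],P1@[11:11],P3@[10:11]
i=12 'a': node 4→14 ·f  ** P5@[9:12]
i=13 'b': node 14→5 ·f  ** P1@[13:13]
i=14 'c': node 5→10
i=15 'a': node 10→0 ·f
i=16 'c': node 0→1
i=17 'b': node 1→2  ** P1@[17:17],P3@[16:17]
i=18 'c': node 2→3
i=19 'b': node 3→4  ** P0@[16:19],P1@[19:19],P3@[18:19]
i=20 'a': node 4→14 ·f  ** P5@[17:20]
i=21 'c': node 14→1 ·f
i=22 'c': node 1→6
i=23 'b': node 6→2 ·f  ** P1@[23:23],P3@[22:23]
i=24 'c': node 2→3
i=25 'c': node 3→11 ·f
i=26 'a': node 11→7 ·f
i=27 'c': node 7→8
i=28 'a': node 8→9  ** P2@[24:28]
i=29 'c': node 9→1 ·f
i=30 'b': node 1→2  ** P1@[30:30],P3@[29:30]
i=31 'c': node 2→3
i=32 'c': node 3→11 ·f
i=33 'c': node 11→12  ** P4@[30:33]
i=34 'c': node 12→6 ·f
i=35 'b': node 6→2 ·f  ** P1@[35:35],P3@[34:35]
i=36 'b': node 2→15  ** P1@[36:36]
i=37 'c': node 15→16
i=38 'b': node 16→17  ** P1@[38:38],P3@[37:38],P6@[34:38]
i=39 'c': node 17→3 ·f
i=40 'b': node 3→4  ** P0@[37:40],P1@[40:40],P3@[39:40]
i=41 'c': node 4→3 ·f
i=42 'b': node 3→4  ** P0@[39:42],P1@[42:42],P3@[41:42]
i=43 'a': node 4→14 ·f  ** P5@[40:43]
i=44 'b': node 14→5 ·f  ** P1@[44:44]
i=45 'c': node 5→10
i=46 'c': node 10→11
i=47 'c': node 11→12  ** P4@[44:47]
i=48 'c': node 12→6 ·f
i=49 'b': node 6→2 ·f  ** P1@[49:49],P3@[48:49]
i=50 'b': node 2→15  ** P1@[50:50]
i=51 'c': node 15→16
i=52 'b': node 16→17  ** P1@[52:52],P3@[51:52],P6@[48:52]
i=53 'c': node 17→3 ·f
i=54 'b': node 3→4  ** P0@[51:54],P1@[54:54],P3@[53:54]
i=55 'c': node 4→3 ·f
i=56 'b': node 3→4  ** P0@[53:56],P1@[56:56],P3@[55:56]
i=57 'c': node 4→3 ·f
i=58 'b': node 3→4  ** P0@[55:58],P1@[58:58],P3@[57:58]
i=59 'a': node 4→14 ·f  ** P5@[56:59]
i=60 'c': node 14→1 ·f
i=61 'b': node 1→2  ** P1@[61:61],P3@[60:61]

Result: [[0,1],[3,4],[4,1],[4,3],[7,4],[9,1],[9,3],[11,0],[11,1],[11,3],[12,5],[13,1],[17,1],[17,3],[19,0],[19,1],[19,3],[20,5],[23,1],[23,3],[28,2],[30,1],[30,3],[33,4],[35,1],[35,3],[36,1],[38,1],[38,3],[38,6],[40,0],[40,1],[40,3],[42,0],[42,1],[42,3],[43,5],[44,1],[47,4],[49,1],[49,3],[50,1],[52,1],[52,3],[52,6],[54,0],[54,1],[54,3],[56,0],[56,1],[56,3],[58,0],[58,1],[58,3],[59,5],[61,1],[61,3]]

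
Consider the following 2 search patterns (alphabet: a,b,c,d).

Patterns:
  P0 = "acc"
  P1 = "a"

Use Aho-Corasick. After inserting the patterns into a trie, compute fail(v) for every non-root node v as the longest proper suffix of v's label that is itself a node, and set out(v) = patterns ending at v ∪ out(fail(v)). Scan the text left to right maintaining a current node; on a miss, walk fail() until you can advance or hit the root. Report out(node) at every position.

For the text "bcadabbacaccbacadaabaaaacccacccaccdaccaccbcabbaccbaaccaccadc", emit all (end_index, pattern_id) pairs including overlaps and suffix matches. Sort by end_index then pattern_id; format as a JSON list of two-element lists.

Build:
Trie nodes:
  n0 'ε': a→1
  n1 'a': c→2  [P1 ends]
  n2 'ac': c→3
  n3 'acc': ·  [P0 ends]

Failure links (BFS by depth):
  fail(1) 'a': from fail(0)=0 chase 'a': 0 ⇒ 0;  out={1}∪out(0)={1}
  fail(2) 'ac': from fail(1)=0 chase 'c': 0 ⇒ 0;  out=∅∪out(0)=∅
  fail(3) 'acc': from fail(2)=0 chase 'c': 0 ⇒ 0;  out={0}∪out(0)={0}

Scan:
[0] read 'b'  n0⇒n0
[1] read 'c'  n0⇒n0
[2] read 'a'  n0⇒n1  → match P1@[2:2]
[3] read 'd'  n1⇒n0 (fail-walked)
[4] read 'a'  n0⇒n1  → match P1@[4:4]
[5] read 'b'  n1⇒n0 (fail-walked)
[6] read 'b'  n0⇒n0
[7] read 'a'  n0⇒n1  → match P1@[7:7]
[8] read 'c'  n1⇒n2
[9] read 'a'  n2⇒n1 (fail-walked)  → match P1@[9:9]
[10] read 'c'  n1⇒n2
[11] read 'c'  n2⇒n3  → match P0@[9:11]
[12] read 'b'  n3⇒n0 (fail-walked)
[13] read 'a'  n0⇒n1  → match P1@[13:13]
[14] read 'c'  n1⇒n2
[15] read 'a'  n2⇒n1 (fail-walked)  → match P1@[15:15]
[16] read 'd'  n1⇒n0 (fail-walked)
[17] read 'a'  n0⇒n1  → match P1@[17:17]
[18] read 'a'  n1⇒n1 (fail-walked)  → match P1@[18:18]
[19] read 'b'  n1⇒n0 (fail-walked)
[20] read 'a'  n0⇒n1  → match P1@[20:20]
[21] read 'a'  n1⇒n1 (fail-walked)  → match P1@[21:21]
[22] read 'a'  n1⇒n1 (fail-walked)  → match P1@[22:22]
[23] read 'a'  n1⇒n1 (fail-walked)  → match P1@[23:23]
[24] read 'c'  n1⇒n2
[25] read 'c'  n2⇒n3  → match P0@[23:25]
[26] read 'c'  n3⇒n0 (fail-walked)
[27] read 'a'  n0⇒n1  → match P1@[27:27]
[28] read 'c'  n1⇒n2
[29] read 'c'  n2⇒n3  → match P0@[27:29]
[30] read 'c'  n3⇒n0 (fail-walked)
[31] read 'a'  n0⇒n1  → match P1@[31:31]
[32] read 'c'  n1⇒n2
[33] read 'c'  n2⇒n3  → match P0@[31:33]
[34] read 'd'  n3⇒n0 (fail-walked)
[35] read 'a'  n0⇒n1  → match P1@[35:35]
[36] read 'c'  n1⇒n2
[37] read 'c'  n2⇒n3  → match P0@[35:37]
[38] read 'a'  n3⇒n1 (fail-walked)  → match P1@[38:38]
[39] read 'c'  n1⇒n2
[40] read 'c'  n2⇒n3  → match P0@[38:40]
[41] read 'b'  n3⇒n0 (fail-walked)
[42] read 'c'  n0⇒n0
[43] read 'a'  n0⇒n1  → match P1@[43:43]
[44] read 'b'  n1⇒n0 (fail-walked)
[45] read 'b'  n0⇒n0
[46] read 'a'  n0⇒n1  → match P1@[46:46]
[47] read 'c'  n1⇒n2
[48] read 'c'  n2⇒n3  → match P0@[46:48]
[49] read 'b'  n3⇒n0 (fail-walked)
[50] read 'a'  n0⇒n1  → match P1@[50:50]
[51] read 'a'  n1⇒n1 (fail-walked)  → match P1@[51:51]
[52] read 'c'  n1⇒n2
[53] read 'c'  n2⇒n3  → match P0@[51:53]
[54] read 'a'  n3⇒n1 (fail-walked)  → match P1@[54:54]
[55] read 'c'  n1⇒n2
[56] read 'c'  n2⇒n3  → match P0@[54:56]
[57] read 'a'  n3⇒n1 (fail-walked)  → match P1@[57:57]
[58] read 'd'  n1⇒n0 (fail-walked)
[59] read 'c'  n0⇒n0

Matches: [[2,1],[4,1],[7,1],[9,1],[11,0],[13,1],[15,1],[17,1],[18,1],[20,1],[21,1],[22,1],[23,1],[25,0],[27,1],[29,0],[31,1],[33,0],[35,1],[37,0],[38,1],[40,0],[43,1],[46,1],[48,0],[50,1],[51,1],[53,0],[54,1],[56,0],[57,1]]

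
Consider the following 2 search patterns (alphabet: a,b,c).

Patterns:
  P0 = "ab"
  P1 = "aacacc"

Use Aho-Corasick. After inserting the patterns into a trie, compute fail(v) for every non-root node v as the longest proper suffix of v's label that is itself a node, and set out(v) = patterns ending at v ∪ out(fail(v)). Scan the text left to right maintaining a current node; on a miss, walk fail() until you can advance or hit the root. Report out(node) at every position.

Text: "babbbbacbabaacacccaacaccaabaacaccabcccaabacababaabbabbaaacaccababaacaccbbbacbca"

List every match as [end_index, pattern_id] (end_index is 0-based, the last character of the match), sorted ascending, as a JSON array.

Construct AC machine:
Trie (insert patterns):
  0='ε' goto a→1
  1='a' goto a→3 b→2
  2='ab' goto ·  ←P0
  3='aa' goto c→4
  4='aac' goto a→5
  5='aaca' goto c→6
  6='aacac' goto c→7
  7='aacacc' goto ·  ←P1

BFS fail/out derivation:
  n1('a'): parent n0 fail=0; on 'a' 0 → fail=0;  out ∅∪∅=∅
  n2('ab'): parent n1 fail=0; on 'b' 0 → fail=0;  out {0}∪∅={0}
  n3('aa'): parent n1 fail=0; on 'a' 0 → fail=1;  out ∅∪∅=∅
  n4('aac'): parent n3 fail=1; on 'c' 1→0 → fail=0;  out ∅∪∅=∅
  n5('aaca'): parent n4 fail=0; on 'a' 0 → fail=1;  out ∅∪∅=∅
  n6('aacac'): parent n5 fail=1; on 'c' 1→0 → fail=0;  out ∅∪∅=∅
  n7('aacacc'): parent n6 fail=0; on 'c' 0 → fail=0;  out {1}∪∅={1}

Run:
pos 0 'b': at 0
pos 1 'a': at 1
pos 2 'b': at 2  ** P0@[1:2]
pos 3 'b': at 0 (fail-walked)
pos 4 'b': at 0
pos 5 'b': at 0
pos 6 'a': at 1
pos 7 'c': at 0 (fail-walked)
pos 8 'b': at 0
pos 9 'a': at 1
pos 10 'b': at 2  ** P0@[9:10]
pos 11 'a': at 1 (fail-walked)
pos 12 'a': at 3
pos 13 'c': at 4
pos 14 'a': at 5
pos 15 'c': at 6
pos 16 'c': at 7  ** P1@[11:16]
pos 17 'c': at 0 (fail-walked)
pos 18 'a': at 1
pos 19 'a': at 3
pos 20 'c': at 4
pos 21 'a': at 5
pos 22 'c': at 6
pos 23 'c': at 7  ** P1@[18:23]
pos 24 'a': at 1 (fail-walked)
pos 25 'a': at 3
pos 26 'b': at 2 (fail-walked)  ** P0@[25:26]
pos 27 'a': at 1 (fail-walked)
pos 28 'a': at 3
pos 29 'c': at 4
pos 30 'a': at 5
pos 31 'c': at 6
pos 32 'c': at 7  ** P1@[27:32]
pos 33 'a': at 1 (fail-walked)
pos 34 'b': at 2  ** P0@[33:34]
pos 35 'c': at 0 (fail-walked)
pos 36 'c': at 0
pos 37 'c': at 0
pos 38 'a': at 1
pos 39 'a': at 3
pos 40 'b': at 2 (fail-walked)  ** P0@[39:40]
pos 41 'a': at 1 (fail-walked)
pos 42 'c': at 0 (fail-walked)
pos 43 'a': at 1
pos 44 'b': at 2  ** P0@[43:44]
pos 45 'a': at 1 (fail-walked)
pos 46 'b': at 2  ** P0@[45:46]
pos 47 'a': at 1 (fail-walked)
pos 48 'a': at 3
pos 49 'b': at 2 (fail-walked)  ** P0@[48:49]
pos 50 'b': at 0 (fail-walked)
pos 51 'a': at 1
pos 52 'b': at 2  ** P0@[51:52]
pos 53 'b': at 0 (fail-walked)
pos 54 'a': at 1
pos 55 'a': at 3
pos 56 'a': at 3 (fail-walked)
pos 57 'c': at 4
pos 58 'a': at 5
pos 59 'c': at 6
pos 60 'c': at 7  ** P1@[55:60]
pos 61 'a': at 1 (fail-walked)
pos 62 'b': at 2  ** P0@[61:62]
pos 63 'a': at 1 (fail-walked)
pos 64 'b': at 2  ** P0@[63:64]
pos 65 'a': at 1 (fail-walked)
pos 66 'a': at 3
pos 67 'c': at 4
pos 68 'a': at 5
pos 69 'c': at 6
pos 70 'c': at 7  ** P1@[65:70]
pos 71 'b': at 0 (fail-walked)
pos 72 'b': at 0
pos 73 'b': at 0
pos 74 'a': at 1
pos 75 'c': at 0 (fail-walked)
pos 76 'b': at 0
pos 77 'c': at 0
pos 78 'a': at 1

All matches (sorted): [[2,0],[10,0],[16,1],[23,1],[26,0],[32,1],[34,0],[40,0],[44,0],[46,0],[49,0],[52,0],[60,1],[62,0],[64,0],[70,1]]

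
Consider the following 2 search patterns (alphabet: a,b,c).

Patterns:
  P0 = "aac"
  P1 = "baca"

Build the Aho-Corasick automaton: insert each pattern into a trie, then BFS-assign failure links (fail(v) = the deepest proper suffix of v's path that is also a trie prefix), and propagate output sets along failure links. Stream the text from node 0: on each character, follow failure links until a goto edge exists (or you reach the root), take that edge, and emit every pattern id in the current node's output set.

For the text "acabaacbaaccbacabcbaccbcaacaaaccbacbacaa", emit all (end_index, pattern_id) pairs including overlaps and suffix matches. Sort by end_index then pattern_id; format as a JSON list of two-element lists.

Build:
Trie (insert patterns):
  n0 'ε': a→1 b→4
  n1 'a': a→2
  n2 'aa': c→3
  n3 'aac': ·  [P0 ends]
  n4 'b': a→5
  n5 'ba': c→6
  n6 'bac': a→7
  n7 'baca': ·  [P1 ends]

Failure links (BFS by depth):
  n1('a'): parent n0 fail=0; on 'a' 0 → fail=0;  out ∅∪∅=∅
  n4('b'): parent n0 fail=0; on 'b' 0 → fail=0;  out ∅∪∅=∅
  n2('aa'): parent n1 fail=0; on 'a' 0 → fail=1;  out ∅∪∅=∅
  n5('ba'): parent n4 fail=0; on 'a' 0 → fail=1;  out ∅∪∅=∅
  n3('aac'): parent n2 fail=1; on 'c' 1→0 → fail=0;  out {0}∪∅={0}
  n6('bac'): parent n5 fail=1; on 'c' 1→0 → fail=0;  out ∅∪∅=∅
  n7('baca'): parent n6 fail=0; on 'a' 0 → fail=1;  out {1}∪∅={1}

Scan:
[0] read 'a'  n0⇒n1
[1] read 'c'  n1⇒n0 ·f
[2] read 'a'  n0⇒n1
[3] read 'b'  n1⇒n4 ·f
[4] read 'a'  n4⇒n5
[5] read 'a'  n5⇒n2 ·f
[6] read 'c'  n2⇒n3  → match P0@[4:6]
[7] read 'b'  n3⇒n4 ·f
[8] read 'a'  n4⇒n5
[9] read 'a'  n5⇒n2 ·f
[10] read 'c'  n2⇒n3  → match P0@[8:10]
[11] read 'c'  n3⇒n0 ·f
[12] read 'b'  n0⇒n4
[13] read 'a'  n4⇒n5
[14] read 'c'  n5⇒n6
[15] read 'a'  n6⇒n7  → match P1@[12:15]
[16] read 'b'  n7⇒n4 ·f
[17] read 'c'  n4⇒n0 ·f
[18] read 'b'  n0⇒n4
[19] read 'a'  n4⇒n5
[20] read 'c'  n5⇒n6
[21] read 'c'  n6⇒n0 ·f
[22] read 'b'  n0⇒n4
[23] read 'c'  n4⇒n0 ·f
[24] read 'a'  n0⇒n1
[25] read 'a'  n1⇒n2
[26] read 'c'  n2⇒n3  → match P0@[24:26]
[27] read 'a'  n3⇒n1 ·f
[28] read 'a'  n1⇒n2
[29] read 'a'  n2⇒n2 ·f
[30] read 'c'  n2⇒n3  → match P0@[28:30]
[31] read 'c'  n3⇒n0 ·f
[32] read 'b'  n0⇒n4
[33] read 'a'  n4⇒n5
[34] read 'c'  n5⇒n6
[35] read 'b'  n6⇒n4 ·f
[36] read 'a'  n4⇒n5
[37] read 'c'  n5⇒n6
[38] read 'a'  n6⇒n7  → match P1@[35:38]
[39] read 'a'  n7⇒n2 ·f

Result: [[6,0],[10,0],[15,1],[26,0],[30,0],[38,1]]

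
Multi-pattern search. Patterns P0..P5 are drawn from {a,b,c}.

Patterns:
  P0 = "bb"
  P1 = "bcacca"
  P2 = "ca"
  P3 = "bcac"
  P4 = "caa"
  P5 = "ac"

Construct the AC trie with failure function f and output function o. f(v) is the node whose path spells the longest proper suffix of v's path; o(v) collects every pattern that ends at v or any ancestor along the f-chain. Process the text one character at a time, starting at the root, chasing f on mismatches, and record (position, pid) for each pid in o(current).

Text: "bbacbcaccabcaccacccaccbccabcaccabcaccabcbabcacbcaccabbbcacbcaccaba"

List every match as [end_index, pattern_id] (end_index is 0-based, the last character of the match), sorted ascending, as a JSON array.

Build automaton:
Trie nodes:
  n0 'ε': a→11 b→1 c→8
  n1 'b': b→2 c→3
  n2 'bb': ·  ←P0
  n3 'bc': a→4
  n4 'bca': c→5
  n5 'bcac': c→6  ←P3
  n6 'bcacc': a→7
  n7 'bcacca': ·  ←P1
  n8 'c': a→9
  n9 'ca': a→10  ←P2
  n10 'caa': ·  ←P4
  n11 'a': c→12
  n12 'ac': ·  ←P5

Failure links (BFS by depth):
  n1('b'): parent n0 fail=0; on 'b' 0 → fail=0;  out ∅∪∅=∅
  n8('c'): parent n0 fail=0; on 'c' 0 → fail=0;  out ∅∪∅=∅
  n11('a'): parent n0 fail=0; on 'a' 0 → fail=0;  out ∅∪∅=∅
  n2('bb'): parent n1 fail=0; on 'b' 0 → fail=1;  out {0}∪∅={0}
  n3('bc'): parent n1 fail=0; on 'c' 0 → fail=8;  out ∅∪∅=∅
  n9('ca'): parent n8 fail=0; on 'a' 0 → fail=11;  out {2}∪∅={2}
  n12('ac'): parent n11 fail=0; on 'c' 0 → fail=8;  out {5}∪∅={5}
  n4('bca'): parent n3 fail=8; on 'a' 8 → fail=9;  out ∅∪{2}={2}
  n10('caa'): parent n9 fail=11; on 'a' 11→0 → fail=11;  out {4}∪∅={4}
  n5('bcac'): parent n4 fail=9; on 'c' 9→11 → fail=12;  out {3}∪{5}={3,5}
  n6('bcacc'): parent n5 fail=12; on 'c' 12→8→0 → fail=8;  out ∅∪∅=∅
  n7('bcacca'): parent n6 fail=8; on 'a' 8 → fail=9;  out {1}∪{2}={1,2}

Run:
i=0 'b': node 0→1
i=1 'b': node 1→2  → match P0@[0:1]
i=2 'a': node 2→11 (fail-walked)
i=3 'c': node 11→12  → match P5@[2:3]
i=4 'b': node 12→1 (fail-walked)
i=5 'c': node 1→3
i=6 'a': node 3→4  → match P2@[5:6]
i=7 'c': node 4→5  → match P3@[4:7],P5@[6:7]
i=8 'c': node 5→6
i=9 'a': node 6→7  → match P1@[4:9],P2@[8:9]
i=10 'b': node 7→1 (fail-walked)
i=11 'c': node 1→3
i=12 'a': node 3→4  → match P2@[11:12]
i=13 'c': node 4→5  → match P3@[10:13],P5@[12:13]
i=14 'c': node 5→6
i=15 'a': node 6→7  → match P1@[10:15],P2@[14:15]
i=16 'c': node 7→12 (fail-walked)  → match P5@[15:16]
i=17 'c': node 12→8 (fail-walked)
i=18 'c': node 8→8 (fail-walked)
i=19 'a': node 8→9  → match P2@[18:19]
i=20 'c': node 9→12 (fail-walked)  → match P5@[19:20]
i=21 'c': node 12→8 (fail-walked)
i=22 'b': node 8→1 (fail-walked)
i=23 'c': node 1→3
i=24 'c': node 3→8 (fail-walked)
i=25 'a': node 8→9  → match P2@[24:25]
i=26 'b': node 9→1 (fail-walked)
i=27 'c': node 1→3
i=28 'a': node 3→4  → match P2@[27:28]
i=29 'c': node 4→5  → match P3@[26:29],P5@[28:29]
i=30 'c': node 5→6
i=31 'a': node 6→7  → match P1@[26:31],P2@[30:31]
i=32 'b': node 7→1 (fail-walked)
i=33 'c': node 1→3
i=34 'a': node 3→4  → match P2@[33:34]
i=35 'c': node 4→5  → match P3@[32:35],P5@[34:35]
i=36 'c': node 5→6
i=37 'a': node 6→7  → match P1@[32:37],P2@[36:37]
i=38 'b': node 7→1 (fail-walked)
i=39 'c': node 1→3
i=40 'b': node 3→1 (fail-walked)
i=41 'a': node 1→11 (fail-walked)
i=42 'b': node 11→1 (fail-walked)
i=43 'c': node 1→3
i=44 'a': node 3→4  → match P2@[43:44]
i=45 'c': node 4→5  → match P3@[42:45],P5@[44:45]
i=46 'b': node 5→1 (fail-walked)
i=47 'c': node 1→3
i=48 'a': node 3→4  → match P2@[47:48]
i=49 'c': node 4→5  → match P3@[46:49],P5@[48:49]
i=50 'c': node 5→6
i=51 'a': node 6→7  → match P1@[46:51],P2@[50:51]
i=52 'b': node 7→1 (fail-walked)
i=53 'b': node 1→2  → match P0@[52:53]
i=54 'b': node 2→2 (fail-walked)  → match P0@[53:54]
i=55 'c': node 2→3 (fail-walked)
i=56 'a': node 3→4  → match P2@[55:56]
i=57 'c': node 4→5  → match P3@[54:57],P5@[56:57]
i=58 'b': node 5→1 (fail-walked)
i=59 'c': node 1→3
i=60 'a': node 3→4  → match P2@[59:60]
i=61 'c': node 4→5  → match P3@[58:61],P5@[60:61]
i=62 'c': node 5→6
i=63 'a': node 6→7  → match P1@[58:63],P2@[62:63]
i=64 'b': node 7→1 (fail-walked)
i=65 'a': node 1→11 (fail-walked)

All matches (sorted): [[1,0],[3,5],[6,2],[7,3],[7,5],[9,1],[9,2],[12,2],[13,3],[13,5],[15,1],[15,2],[16,5],[19,2],[20,5],[25,2],[28,2],[29,3],[29,5],[31,1],[31,2],[34,2],[35,3],[35,5],[37,1],[37,2],[44,2],[45,3],[45,5],[48,2],[49,3],[49,5],[51,1],[51,2],[53,0],[54,0],[56,2],[57,3],[57,5],[60,2],[61,3],[61,5],[63,1],[63,2]]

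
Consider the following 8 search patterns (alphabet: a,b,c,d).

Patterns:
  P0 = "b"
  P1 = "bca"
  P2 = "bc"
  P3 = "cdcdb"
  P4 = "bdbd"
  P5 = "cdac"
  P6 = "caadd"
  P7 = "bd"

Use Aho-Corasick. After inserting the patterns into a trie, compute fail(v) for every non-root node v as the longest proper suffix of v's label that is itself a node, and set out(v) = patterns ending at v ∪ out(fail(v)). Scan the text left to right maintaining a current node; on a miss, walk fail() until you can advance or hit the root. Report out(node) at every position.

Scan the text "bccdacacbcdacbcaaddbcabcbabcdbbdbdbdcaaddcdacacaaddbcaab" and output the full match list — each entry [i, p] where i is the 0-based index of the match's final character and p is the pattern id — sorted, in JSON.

Build:
Trie (insert patterns):
  0='ε' goto b→1 c→4
  1='b' goto c→2 d→9  [P0 ends]
  2='bc' goto a→3  [P2 ends]
  3='bca' goto ·  [P1 ends]
  4='c' goto a→14 d→5
  5='cd' goto a→12 c→6
  6='cdc' goto d→7
  7='cdcd' goto b→8
  8='cdcdb' goto ·  [P3 ends]
  9='bd' goto b→10  [P7 ends]
  10='bdb' goto d→11
  11='bdbd' goto ·  [P4 ends]
  12='cda' goto c→13
  13='cdac' goto ·  [P5 ends]
  14='ca' goto a→15
  15='caa' goto d→16
  16='caad' goto d→17
  17='caadd' goto ·  [P6 ends]

Failure links (BFS by depth):
  n1('b'): parent n0 fail=0; on 'b' 0 → fail=0;  out {0}∪∅={0}
  n4('c'): parent n0 fail=0; on 'c' 0 → fail=0;  out ∅∪∅=∅
  n2('bc'): parent n1 fail=0; on 'c' 0 → fail=4;  out {2}∪∅={2}
  n5('cd'): parent n4 fail=0; on 'd' 0 → fail=0;  out ∅∪∅=∅
  n9('bd'): parent n1 fail=0; on 'd' 0 → fail=0;  out {7}∪∅={7}
  n14('ca'): parent n4 fail=0; on 'a' 0 → fail=0;  out ∅∪∅=∅
  n3('bca'): parent n2 fail=4; on 'a' 4 → fail=14;  out {1}∪∅={1}
  n6('cdc'): parent n5 fail=0; on 'c' 0 → fail=4;  out ∅∪∅=∅
  n10('bdb'): parent n9 fail=0; on 'b' 0 → fail=1;  out ∅∪{0}={0}
  n12('cda'): parent n5 fail=0; on 'a' 0 → fail=0;  out ∅∪∅=∅
  n15('caa'): parent n14 fail=0; on 'a' 0 → fail=0;  out ∅∪∅=∅
  n7('cdcd'): parent n6 fail=4; on 'd' 4 → fail=5;  out ∅∪∅=∅
  n11('bdbd'): parent n10 fail=1; on 'd' 1 → fail=9;  out {4}∪{7}={4,7}
  n13('cdac'): parent n12 fail=0; on 'c' 0 → fail=4;  out {5}∪∅={5}
  n16('caad'): parent n15 fail=0; on 'd' 0 → fail=0;  out ∅∪∅=∅
  n8('cdcdb'): parent n7 fail=5; on 'b' 5→0 → fail=1;  out {3}∪{0}={0,3}
  n17('caadd'): parent n16 fail=0; on 'd' 0 → fail=0;  out {6}∪∅={6}

Text stream:
pos 0 'b': at 1  emit P0@[0:0]
pos 1 'c': at 2  emit P2@[0:1]
pos 2 'c': at 4 (fail-walked)
pos 3 'd': at 5
pos 4 'a': at 12
pos 5 'c': at 13  emit P5@[2:5]
pos 6 'a': at 14 (fail-walked)
pos 7 'c': at 4 (fail-walked)
pos 8 'b': at 1 (fail-walked)  emit P0@[8:8]
pos 9 'c': at 2  emit P2@[8:9]
pos 10 'd': at 5 (fail-walked)
pos 11 'a': at 12
pos 12 'c': at 13  emit P5@[9:12]
pos 13 'b': at 1 (fail-walked)  emit P0@[13:13]
pos 14 'c': at 2  emit P2@[13:14]
pos 15 'a': at 3  emit P1@[13:15]
pos 16 'a': at 15 (fail-walked)
pos 17 'd': at 16
pos 18 'd': at 17  emit P6@[14:18]
pos 19 'b': at 1 (fail-walked)  emit P0@[19:19]
pos 20 'c': at 2  emit P2@[19:20]
pos 21 'a': at 3  emit P1@[19:21]
pos 22 'b': at 1 (fail-walked)  emit P0@[22:22]
pos 23 'c': at 2  emit P2@[22:23]
pos 24 'b': at 1 (fail-walked)  emit P0@[24:24]
pos 25 'a': at 0 (fail-walked)
pos 26 'b': at 1  emit P0@[26:26]
pos 27 'c': at 2  emit P2@[26:27]
pos 28 'd': at 5 (fail-walked)
pos 29 'b': at 1 (fail-walked)  emit P0@[29:29]
pos 30 'b': at 1 (fail-walked)  emit P0@[30:30]
pos 31 'd': at 9  emit P7@[30:31]
pos 32 'b': at 10  emit P0@[32:32]
pos 33 'd': at 11  emit P4@[30:33],P7@[32:33]
pos 34 'b': at 10 (fail-walked)  emit P0@[34:34]
pos 35 'd': at 11  emit P4@[32:35],P7@[34:35]
pos 36 'c': at 4 (fail-walked)
pos 37 'a': at 14
pos 38 'a': at 15
pos 39 'd': at 16
pos 40 'd': at 17  emit P6@[36:40]
pos 41 'c': at 4 (fail-walked)
pos 42 'd': at 5
pos 43 'a': at 12
pos 44 'c': at 13  emit P5@[41:44]
pos 45 'a': at 14 (fail-walked)
pos 46 'c': at 4 (fail-walked)
pos 47 'a': at 14
pos 48 'a': at 15
pos 49 'd': at 16
pos 50 'd': at 17  emit P6@[46:50]
pos 51 'b': at 1 (fail-walked)  emit P0@[51:51]
pos 52 'c': at 2  emit P2@[51:52]
pos 53 'a': at 3  emit P1@[51:53]
pos 54 'a': at 15 (fail-walked)
pos 55 'b': at 1 (fail-walked)  emit P0@[55:55]

Result: [[0,0],[1,2],[5,5],[8,0],[9,2],[12,5],[13,0],[14,2],[15,1],[18,6],[19,0],[20,2],[21,1],[22,0],[23,2],[24,0],[26,0],[27,2],[29,0],[30,0],[31,7],[32,0],[33,4],[33,7],[34,0],[35,4],[35,7],[40,6],[44,5],[50,6],[51,0],[52,2],[53,1],[55,0]]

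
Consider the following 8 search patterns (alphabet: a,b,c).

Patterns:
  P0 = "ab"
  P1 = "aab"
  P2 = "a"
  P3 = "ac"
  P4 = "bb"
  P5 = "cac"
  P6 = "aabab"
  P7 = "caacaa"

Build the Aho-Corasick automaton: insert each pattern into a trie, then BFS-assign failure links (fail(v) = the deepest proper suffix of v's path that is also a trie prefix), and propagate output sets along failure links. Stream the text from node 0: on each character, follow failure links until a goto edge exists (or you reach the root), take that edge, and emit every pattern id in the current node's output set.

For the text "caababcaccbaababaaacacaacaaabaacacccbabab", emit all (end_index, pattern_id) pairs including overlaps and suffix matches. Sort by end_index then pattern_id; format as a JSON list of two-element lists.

Build:
Trie (insert patterns):
  0='ε' goto a→1 b→6 c→8
  1='a' goto a→3 b→2 c→5  [P2 ends]
  2='ab' goto ·  [P0 ends]
  3='aa' goto b→4
  4='aab' goto a→11  [P1 ends]
  5='ac' goto ·  [P3 ends]
  6='b' goto b→7
  7='bb' goto ·  [P4 ends]
  8='c' goto a→9
  9='ca' goto a→13 c→10
  10='cac' goto ·  [P5 ends]
  11='aaba' goto b→12
  12='aabab' goto ·  [P6 ends]
  13='caa' goto c→14
  14='caac' goto a→15
  15='caaca' goto a→16
  16='caacaa' goto ·  [P7 ends]

Failure links (BFS by depth):
  fail(1) 'a': from fail(0)=0 chase 'a': 0 ⇒ 0;  out={2}∪out(0)={2}
  fail(6) 'b': from fail(0)=0 chase 'b': 0 ⇒ 0;  out=∅∪out(0)=∅
  fail(8) 'c': from fail(0)=0 chase 'c': 0 ⇒ 0;  out=∅∪out(0)=∅
  fail(2) 'ab': from fail(1)=0 chase 'b': 0 ⇒ 6;  out={0}∪out(6)={0}
  fail(3) 'aa': from fail(1)=0 chase 'a': 0 ⇒ 1;  out=∅∪out(1)={2}
  fail(5) 'ac': from fail(1)=0 chase 'c': 0 ⇒ 8;  out={3}∪out(8)={3}
  fail(7) 'bb': from fail(6)=0 chase 'b': 0 ⇒ 6;  out={4}∪out(6)={4}
  fail(9) 'ca': from fail(8)=0 chase 'a': 0 ⇒ 1;  out=∅∪out(1)={2}
  fail(4) 'aab': from fail(3)=1 chase 'b': 1 ⇒ 2;  out={1}∪out(2)={0,1}
  fail(10) 'cac': from fail(9)=1 chase 'c': 1 ⇒ 5;  out={5}∪out(5)={3,5}
  fail(13) 'caa': from fail(9)=1 chase 'a': 1 ⇒ 3;  out=∅∪out(3)={2}
  fail(11) 'aaba': from fail(4)=2 chase 'a': 2→6→0 ⇒ 1;  out=∅∪out(1)={2}
  fail(14) 'caac': from fail(13)=3 chase 'c': 3→1 ⇒ 5;  out=∅∪out(5)={3}
  fail(12) 'aabab': from fail(11)=1 chase 'b': 1 ⇒ 2;  out={6}∪out(2)={0,6}
  fail(15) 'caaca': from fail(14)=5 chase 'a': 5→8 ⇒ 9;  out=∅∪out(9)={2}
  fail(16) 'caacaa': from fail(15)=9 chase 'a': 9 ⇒ 13;  out={7}∪out(13)={2,7}

Text stream:
pos 0 'c': at 8
pos 1 'a': at 9  → match P2@[1:1]
pos 2 'a': at 13  → match P2@[2:2]
pos 3 'b': at 4 (via fail)  → match P0@[2:3],P1@[1:3]
pos 4 'a': at 11  → match P2@[4:4]
pos 5 'b': at 12  → match P0@[4:5],P6@[1:5]
pos 6 'c': at 8 (via fail)
pos 7 'a': at 9  → match P2@[7:7]
pos 8 'c': at 10  → match P3@[7:8],P5@[6:8]
pos 9 'c': at 8 (via fail)
pos 10 'b': at 6 (via fail)
pos 11 'a': at 1 (via fail)  → match P2@[11:11]
pos 12 'a': at 3  → match P2@[12:12]
pos 13 'b': at 4  → match P0@[12:13],P1@[11:13]
pos 14 'a': at 11  → match P2@[14:14]
pos 15 'b': at 12  → match P0@[14:15],P6@[11:15]
pos 16 'a': at 1 (via fail)  → match P2@[16:16]
pos 17 'a': at 3  → match P2@[17:17]
pos 18 'a': at 3 (via fail)  → match P2@[18:18]
pos 19 'c': at 5 (via fail)  → match P3@[18:19]
pos 20 'a': at 9 (via fail)  → match P2@[20:20]
pos 21 'c': at 10  → match P3@[20:21],P5@[19:21]
pos 22 'a': at 9 (via fail)  → match P2@[22:22]
pos 23 'a': at 13  → match P2@[23:23]
pos 24 'c': at 14  → match P3@[23:24]
pos 25 'a': at 15  → match P2@[25:25]
pos 26 'a': at 16  → match P2@[26:26],P7@[21:26]
pos 27 'a': at 3 (via fail)  → match P2@[27:27]
pos 28 'b': at 4  → match P0@[27:28],P1@[26:28]
pos 29 'a': at 11  → match P2@[29:29]
pos 30 'a': at 3 (via fail)  → match P2@[30:30]
pos 31 'c': at 5 (via fail)  → match P3@[30:31]
pos 32 'a': at 9 (via fail)  → match P2@[32:32]
pos 33 'c': at 10  → match P3@[32:33],P5@[31:33]
pos 34 'c': at 8 (via fail)
pos 35 'c': at 8 (via fail)
pos 36 'b': at 6 (via fail)
pos 37 'a': at 1 (via fail)  → match P2@[37:37]
pos 38 'b': at 2  → match P0@[37:38]
pos 39 'a': at 1 (via fail)  → match P2@[39:39]
pos 40 'b': at 2  → match P0@[39:40]

Result: [[1,2],[2,2],[3,0],[3,1],[4,2],[5,0],[5,6],[7,2],[8,3],[8,5],[11,2],[12,2],[13,0],[13,1],[14,2],[15,0],[15,6],[16,2],[17,2],[18,2],[19,3],[20,2],[21,3],[21,5],[22,2],[23,2],[24,3],[25,2],[26,2],[26,7],[27,2],[28,0],[28,1],[29,2],[30,2],[31,3],[32,2],[33,3],[33,5],[37,2],[38,0],[39,2],[40,0]]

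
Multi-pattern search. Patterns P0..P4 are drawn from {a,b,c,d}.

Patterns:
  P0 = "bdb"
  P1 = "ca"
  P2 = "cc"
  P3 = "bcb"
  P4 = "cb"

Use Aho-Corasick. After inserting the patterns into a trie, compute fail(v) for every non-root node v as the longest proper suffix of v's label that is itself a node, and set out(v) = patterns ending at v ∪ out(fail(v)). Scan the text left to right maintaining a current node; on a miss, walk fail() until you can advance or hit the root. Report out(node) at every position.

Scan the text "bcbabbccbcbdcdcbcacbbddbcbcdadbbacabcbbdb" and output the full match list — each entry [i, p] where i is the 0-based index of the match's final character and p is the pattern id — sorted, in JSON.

Construct AC machine:
Trie nodes:
  0='ε' goto b→1 c→4
  1='b' goto c→7 d→2
  2='bd' goto b→3
  3='bdb' goto ·  ←P0
  4='c' goto a→5 b→9 c→6
  5='ca' goto ·  ←P1
  6='cc' goto ·  ←P2
  7='bc' goto b→8
  8='bcb' goto ·  ←P3
  9='cb' goto ·  ←P4

Failure links (BFS by depth):
  fail(1) 'b': from fail(0)=0 chase 'b': 0 ⇒ 0;  out=∅∪out(0)=∅
  fail(4) 'c': from fail(0)=0 chase 'c': 0 ⇒ 0;  out=∅∪out(0)=∅
  fail(2) 'bd': from fail(1)=0 chase 'd': 0 ⇒ 0;  out=∅∪out(0)=∅
  fail(5) 'ca': from fail(4)=0 chase 'a': 0 ⇒ 0;  out={1}∪out(0)={1}
  fail(6) 'cc': from fail(4)=0 chase 'c': 0 ⇒ 4;  out={2}∪out(4)={2}
  fail(7) 'bc': from fail(1)=0 chase 'c': 0 ⇒ 4;  out=∅∪out(4)=∅
  fail(9) 'cb': from fail(4)=0 chase 'b': 0 ⇒ 1;  out={4}∪out(1)={4}
  fail(3) 'bdb': from fail(2)=0 chase 'b': 0 ⇒ 1;  out={0}∪out(1)={0}
  fail(8) 'bcb': from fail(7)=4 chase 'b': 4 ⇒ 9;  out={3}∪out(9)={3,4}

Scan:
i=0 'b': node 0→1
i=1 'c': node 1→7
i=2 'b': node 7→8  emit P3@[0:2],P4@[1:2]
i=3 'a': node 8→0 (fail-walked)
i=4 'b': node 0→1
i=5 'b': node 1→1 (fail-walked)
i=6 'c': node 1→7
i=7 'c': node 7→6 (fail-walked)  emit P2@[6:7]
i=8 'b': node 6→9 (fail-walked)  emit P4@[7:8]
i=9 'c': node 9→7 (fail-walked)
i=10 'b': node 7→8  emit P3@[8:10],P4@[9:10]
i=11 'd': node 8→2 (fail-walked)
i=12 'c': node 2→4 (fail-walked)
i=13 'd': node 4→0 (fail-walked)
i=14 'c': node 0→4
i=15 'b': node 4→9  emit P4@[14:15]
i=16 'c': node 9→7 (fail-walked)
i=17 'a': node 7→5 (fail-walked)  emit P1@[16:17]
i=18 'c': node 5→4 (fail-walked)
i=19 'b': node 4→9  emit P4@[18:19]
i=20 'b': node 9→1 (fail-walked)
i=21 'd': node 1→2
i=22 'd': node 2→0 (fail-walked)
i=23 'b': node 0→1
i=24 'c': node 1→7
i=25 'b': node 7→8  emit P3@[23:25],P4@[24:25]
i=26 'c': node 8→7 (fail-walked)
i=27 'd': node 7→0 (fail-walked)
i=28 'a': node 0→0
i=29 'd': node 0→0
i=30 'b': node 0→1
i=31 'b': node 1→1 (fail-walked)
i=32 'a': node 1→0 (fail-walked)
i=33 'c': node 0→4
i=34 'a': node 4→5  emit P1@[33:34]
i=35 'b': node 5→1 (fail-walked)
i=36 'c': node 1→7
i=37 'b': node 7→8  emit P3@[35:37],P4@[36:37]
i=38 'b': node 8→1 (fail-walked)
i=39 'd': node 1→2
i=40 'b': node 2→3  emit P0@[38:40]

Matches: [[2,3],[2,4],[7,2],[8,4],[10,3],[10,4],[15,4],[17,1],[19,4],[25,3],[25,4],[34,1],[37,3],[37,4],[40,0]]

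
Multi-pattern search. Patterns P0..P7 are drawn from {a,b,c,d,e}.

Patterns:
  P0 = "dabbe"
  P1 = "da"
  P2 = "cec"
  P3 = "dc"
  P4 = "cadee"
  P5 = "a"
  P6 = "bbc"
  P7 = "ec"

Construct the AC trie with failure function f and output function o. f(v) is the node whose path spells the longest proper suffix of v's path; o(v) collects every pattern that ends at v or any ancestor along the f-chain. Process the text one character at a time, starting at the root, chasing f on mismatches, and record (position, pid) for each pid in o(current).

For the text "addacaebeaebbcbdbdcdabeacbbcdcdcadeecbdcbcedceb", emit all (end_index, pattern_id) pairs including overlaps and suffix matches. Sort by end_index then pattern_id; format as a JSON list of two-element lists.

Build automaton:
Trie (insert patterns):
  0='ε' goto a→14 b→15 c→6 d→1 e→18
  1='d' goto a→2 c→9
  2='da' goto b→3  [P1 ends]
  3='dab' goto b→4
  4='dabb' goto e→5
  5='dabbe' goto ·  [P0 ends]
  6='c' goto a→10 e→7
  7='ce' goto c→8
  8='cec' goto ·  [P2 ends]
  9='dc' goto ·  [P3 ends]
  10='ca' goto d→11
  11='cad' goto e→12
  12='cade' goto e→13
  13='cadee' goto ·  [P4 ends]
  14='a' goto ·  [P5 ends]
  15='b' goto b→16
  16='bb' goto c→17
  17='bbc' goto ·  [P6 ends]
  18='e' goto c→19
  19='ec' goto ·  [P7 ends]

BFS fail/out derivation:
  fail(1) 'd': from fail(0)=0 chase 'd': 0 ⇒ 0;  out=∅∪out(0)=∅
  fail(6) 'c': from fail(0)=0 chase 'c': 0 ⇒ 0;  out=∅∪out(0)=∅
  fail(14) 'a': from fail(0)=0 chase 'a': 0 ⇒ 0;  out={5}∪out(0)={5}
  fail(15) 'b': from fail(0)=0 chase 'b': 0 ⇒ 0;  out=∅∪out(0)=∅
  fail(18) 'e': from fail(0)=0 chase 'e': 0 ⇒ 0;  out=∅∪out(0)=∅
  fail(2) 'da': from fail(1)=0 chase 'a': 0 ⇒ 14;  out={1}∪out(14)={1,5}
  fail(7) 'ce': from fail(6)=0 chase 'e': 0 ⇒ 18;  out=∅∪out(18)=∅
  fail(9) 'dc': from fail(1)=0 chase 'c': 0 ⇒ 6;  out={3}∪out(6)={3}
  fail(10) 'ca': from fail(6)=0 chase 'a': 0 ⇒ 14;  out=∅∪out(14)={5}
  fail(16) 'bb': from fail(15)=0 chase 'b': 0 ⇒ 15;  out=∅∪out(15)=∅
  fail(19) 'ec': from fail(18)=0 chase 'c': 0 ⇒ 6;  out={7}∪out(6)={7}
  fail(3) 'dab': from fail(2)=14 chase 'b': 14→0 ⇒ 15;  out=∅∪out(15)=∅
  fail(8) 'cec': from fail(7)=18 chase 'c': 18 ⇒ 19;  out={2}∪out(19)={2,7}
  fail(11) 'cad': from fail(10)=14 chase 'd': 14→0 ⇒ 1;  out=∅∪out(1)=∅
  fail(17) 'bbc': from fail(16)=15 chase 'c': 15→0 ⇒ 6;  out={6}∪out(6)={6}
  fail(4) 'dabb': from fail(3)=15 chase 'b': 15 ⇒ 16;  out=∅∪out(16)=∅
  fail(12) 'cade': from fail(11)=1 chase 'e': 1→0 ⇒ 18;  out=∅∪out(18)=∅
  fail(5) 'dabbe': from fail(4)=16 chase 'e': 16→15→0 ⇒ 18;  out={0}∪out(18)={0}
  fail(13) 'cadee': from fail(12)=18 chase 'e': 18→0 ⇒ 18;  out={4}∪out(18)={4}

Scan:
pos 0 'a': at 14  emit P5@[0:0]
pos 1 'd': at 1 (fail-walked)
pos 2 'd': at 1 (fail-walked)
pos 3 'a': at 2  emit P1@[2:3],P5@[3:3]
pos 4 'c': at 6 (fail-walked)
pos 5 'a': at 10  emit P5@[5:5]
pos 6 'e': at 18 (fail-walked)
pos 7 'b': at 15 (fail-walked)
pos 8 'e': at 18 (fail-walked)
pos 9 'a': at 14 (fail-walked)  emit P5@[9:9]
pos 10 'e': at 18 (fail-walked)
pos 11 'b': at 15 (fail-walked)
pos 12 'b': at 16
pos 13 'c': at 17  emit P6@[11:13]
pos 14 'b': at 15 (fail-walked)
pos 15 'd': at 1 (fail-walked)
pos 16 'b': at 15 (fail-walked)
pos 17 'd': at 1 (fail-walked)
pos 18 'c': at 9  emit P3@[17:18]
pos 19 'd': at 1 (fail-walked)
pos 20 'a': at 2  emit P1@[19:20],P5@[20:20]
pos 21 'b': at 3
pos 22 'e': at 18 (fail-walked)
pos 23 'a': at 14 (fail-walked)  emit P5@[23:23]
pos 24 'c': at 6 (fail-walked)
pos 25 'b': at 15 (fail-walked)
pos 26 'b': at 16
pos 27 'c': at 17  emit P6@[25:27]
pos 28 'd': at 1 (fail-walked)
pos 29 'c': at 9  emit P3@[28:29]
pos 30 'd': at 1 (fail-walked)
pos 31 'c': at 9  emit P3@[30:31]
pos 32 'a': at 10 (fail-walked)  emit P5@[32:32]
pos 33 'd': at 11
pos 34 'e': at 12
pos 35 'e': at 13  emit P4@[31:35]
pos 36 'c': at 19 (fail-walked)  emit P7@[35:36]
pos 37 'b': at 15 (fail-walked)
pos 38 'd': at 1 (fail-walked)
pos 39 'c': at 9  emit P3@[38:39]
pos 40 'b': at 15 (fail-walked)
pos 41 'c': at 6 (fail-walked)
pos 42 'e': at 7
pos 43 'd': at 1 (fail-walked)
pos 44 'c': at 9  emit P3@[43:44]
pos 45 'e': at 7 (fail-walked)
pos 46 'b': at 15 (fail-walked)

Matches: [[0,5],[3,1],[3,5],[5,5],[9,5],[13,6],[18,3],[20,1],[20,5],[23,5],[27,6],[29,3],[31,3],[32,5],[35,4],[36,7],[39,3],[44,3]]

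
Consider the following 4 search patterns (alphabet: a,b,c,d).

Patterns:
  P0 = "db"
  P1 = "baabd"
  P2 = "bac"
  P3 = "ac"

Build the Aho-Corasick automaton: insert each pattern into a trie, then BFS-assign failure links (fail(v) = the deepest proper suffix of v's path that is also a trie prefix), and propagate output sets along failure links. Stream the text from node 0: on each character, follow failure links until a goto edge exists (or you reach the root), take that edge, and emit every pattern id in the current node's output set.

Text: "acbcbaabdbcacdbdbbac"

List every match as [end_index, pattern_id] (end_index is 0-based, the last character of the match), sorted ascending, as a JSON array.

Construct AC machine:
Trie (insert patterns):
  0='ε' goto a→9 b→3 d→1
  1='d' goto b→2
  2='db' goto ·  [P0 ends]
  3='b' goto a→4
  4='ba' goto a→5 c→8
  5='baa' goto b→6
  6='baab' goto d→7
  7='baabd' goto ·  [P1 ends]
  8='bac' goto ·  [P2 ends]
  9='a' goto c→10
  10='ac' goto ·  [P3 ends]

Failure links (BFS by depth):
  n1('d'): parent n0 fail=0; on 'd' 0 → fail=0;  out ∅∪∅=∅
  n3('b'): parent n0 fail=0; on 'b' 0 → fail=0;  out ∅∪∅=∅
  n9('a'): parent n0 fail=0; on 'a' 0 → fail=0;  out ∅∪∅=∅
  n2('db'): parent n1 fail=0; on 'b' 0 → fail=3;  out {0}∪∅={0}
  n4('ba'): parent n3 fail=0; on 'a' 0 → fail=9;  out ∅∪∅=∅
  n10('ac'): parent n9 fail=0; on 'c' 0 → fail=0;  out {3}∪∅={3}
  n5('baa'): parent n4 fail=9; on 'a' 9→0 → fail=9;  out ∅∪∅=∅
  n8('bac'): parent n4 fail=9; on 'c' 9 → fail=10;  out {2}∪{3}={2,3}
  n6('baab'): parent n5 fail=9; on 'b' 9→0 → fail=3;  out ∅∪∅=∅
  n7('baabd'): parent n6 fail=3; on 'd' 3→0 → fail=1;  out {1}∪∅={1}

Scan:
pos 0 'a': at 9
pos 1 'c': at 10  ** P3@[0:1]
pos 2 'b': at 3 (via fail)
pos 3 'c': at 0 (via fail)
pos 4 'b': at 3
pos 5 'a': at 4
pos 6 'a': at 5
pos 7 'b': at 6
pos 8 'd': at 7  ** P1@[4:8]
pos 9 'b': at 2 (via fail)  ** P0@[8:9]
pos 10 'c': at 0 (via fail)
pos 11 'a': at 9
pos 12 'c': at 10  ** P3@[11:12]
pos 13 'd': at 1 (via fail)
pos 14 'b': at 2  ** P0@[13:14]
pos 15 'd': at 1 (via fail)
pos 16 'b': at 2  ** P0@[15:16]
pos 17 'b': at 3 (via fail)
pos 18 'a': at 4
pos 19 'c': at 8  ** P2@[17:19],P3@[18:19]

All matches (sorted): [[1,3],[8,1],[9,0],[12,3],[14,0],[16,0],[19,2],[19,3]]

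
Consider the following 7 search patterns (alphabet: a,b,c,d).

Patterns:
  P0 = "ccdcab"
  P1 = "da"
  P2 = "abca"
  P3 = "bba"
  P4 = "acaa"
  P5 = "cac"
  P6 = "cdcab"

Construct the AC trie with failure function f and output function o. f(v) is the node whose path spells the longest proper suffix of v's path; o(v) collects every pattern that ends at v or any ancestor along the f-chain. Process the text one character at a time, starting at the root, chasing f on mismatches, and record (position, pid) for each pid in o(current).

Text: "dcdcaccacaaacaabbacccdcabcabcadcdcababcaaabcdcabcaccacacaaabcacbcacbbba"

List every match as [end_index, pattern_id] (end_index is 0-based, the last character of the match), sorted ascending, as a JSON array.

Build automaton:
Trie nodes:
  0='ε' goto a→9 b→13 c→1 d→7
  1='c' goto a→19 c→2 d→21
  2='cc' goto d→3
  3='ccd' goto c→4
  4='ccdc' goto a→5
  5='ccdca' goto b→6
  6='ccdcab' goto ·  ←P0
  7='d' goto a→8
  8='da' goto ·  ←P1
  9='a' goto b→10 c→16
  10='ab' goto c→11
  11='abc' goto a→12
  12='abca' goto ·  ←P2
  13='b' goto b→14
  14='bb' goto a→15
  15='bba' goto ·  ←P3
  16='ac' goto a→17
  17='aca' goto a→18
  18='acaa' goto ·  ←P4
  19='ca' goto c→20
  20='cac' goto ·  ←P5
  21='cd' goto c→22
  22='cdc' goto a→23
  23='cdca' goto b→24
  24='cdcab' goto ·  ←P6

BFS fail/out derivation:
  n1('c'): parent n0 fail=0; on 'c' 0 → fail=0;  out ∅∪∅=∅
  n7('d'): parent n0 fail=0; on 'd' 0 → fail=0;  out ∅∪∅=∅
  n9('a'): parent n0 fail=0; on 'a' 0 → fail=0;  out ∅∪∅=∅
  n13('b'): parent n0 fail=0; on 'b' 0 → fail=0;  out ∅∪∅=∅
  n2('cc'): parent n1 fail=0; on 'c' 0 → fail=1;  out ∅∪∅=∅
  n8('da'): parent n7 fail=0; on 'a' 0 → fail=9;  out {1}∪∅={1}
  n10('ab'): parent n9 fail=0; on 'b' 0 → fail=13;  out ∅∪∅=∅
  n14('bb'): parent n13 fail=0; on 'b' 0 → fail=13;  out ∅∪∅=∅
  n16('ac'): parent n9 fail=0; on 'c' 0 → fail=1;  out ∅∪∅=∅
  n19('ca'): parent n1 fail=0; on 'a' 0 → fail=9;  out ∅∪∅=∅
  n21('cd'): parent n1 fail=0; on 'd' 0 → fail=7;  out ∅∪∅=∅
  n3('ccd'): parent n2 fail=1; on 'd' 1 → fail=21;  out ∅∪∅=∅
  n11('abc'): parent n10 fail=13; on 'c' 13→0 → fail=1;  out ∅∪∅=∅
  n15('bba'): parent n14 fail=13; on 'a' 13→0 → fail=9;  out {3}∪∅={3}
  n17('aca'): parent n16 fail=1; on 'a' 1 → fail=19;  out ∅∪∅=∅
  n20('cac'): parent n19 fail=9; on 'c' 9 → fail=16;  out {5}∪∅={5}
  n22('cdc'): parent n21 fail=7; on 'c' 7→0 → fail=1;  out ∅∪∅=∅
  n4('ccdc'): parent n3 fail=21; on 'c' 21 → fail=22;  out ∅∪∅=∅
  n12('abca'): parent n11 fail=1; on 'a' 1 → fail=19;  out {2}∪∅={2}
  n18('acaa'): parent n17 fail=19; on 'a' 19→9→0 → fail=9;  out {4}∪∅={4}
  n23('cdca'): parent n22 fail=1; on 'a' 1 → fail=19;  out ∅∪∅=∅
  n5('ccdca'): parent n4 fail=22; on 'a' 22 → fail=23;  out ∅∪∅=∅
  n24('cdcab'): parent n23 fail=19; on 'b' 19→9 → fail=10;  out {6}∪∅={6}
  n6('ccdcab'): parent n5 fail=23; on 'b' 23 → fail=24;  out {0}∪{6}={0,6}

Run:
i=0 'd': node 0→7
i=1 'c': node 7→1 ·f
i=2 'd': node 1→21
i=3 'c': node 21→22
i=4 'a': node 22→23
i=5 'c': node 23→20 ·f  emit P5@[3:5]
i=6 'c': node 20→2 ·f
i=7 'a': node 2→19 ·f
i=8 'c': node 19→20  emit P5@[6:8]
i=9 'a': node 20→17 ·f
i=10 'a': node 17→18  emit P4@[7:10]
i=11 'a': node 18→9 ·f
i=12 'c': node 9→16
i=13 'a': node 16→17
i=14 'a': node 17→18  emit P4@[11:14]
i=15 'b': node 18→10 ·f
i=16 'b': node 10→14 ·f
i=17 'a': node 14→15  emit P3@[15:17]
i=18 'c': node 15→16 ·f
i=19 'c': node 16→2 ·f
i=20 'c': node 2→2 ·f
i=21 'd': node 2→3
i=22 'c': node 3→4
i=23 'a': node 4→5
i=24 'b': node 5→6  emit P0@[19:24],P6@[20:24]
i=25 'c': node 6→11 ·f
i=26 'a': node 11→12  emit P2@[23:26]
i=27 'b': node 12→10 ·f
i=28 'c': node 10→11
i=29 'a': node 11→12  emit P2@[26:29]
i=30 'd': node 12→7 ·f
i=31 'c': node 7→1 ·f
i=32 'd': node 1→21
i=33 'c': node 21→22
i=34 'a': node 22→23
i=35 'b': node 23→24  emit P6@[31:35]
i=36 'a': node 24→9 ·f
i=37 'b': node 9→10
i=38 'c': node 10→11
i=39 'a': node 11→12  emit P2@[36:39]
i=40 'a': node 12→9 ·f
i=41 'a': node 9→9 ·f
i=42 'b': node 9→10
i=43 'c': node 10→11
i=44 'd': node 11→21 ·f
i=45 'c': node 21→22
i=46 'a': node 22→23
i=47 'b': node 23→24  emit P6@[43:47]
i=48 'c': node 24→11 ·f
i=49 'a': node 11→12  emit P2@[46:49]
i=50 'c': node 12→20 ·f  emit P5@[48:50]
i=51 'c': node 20→2 ·f
i=52 'a': node 2→19 ·f
i=53 'c': node 19→20  emit P5@[51:53]
i=54 'a': node 20→17 ·f
i=55 'c': node 17→20 ·f  emit P5@[53:55]
i=56 'a': node 20→17 ·f
i=57 'a': node 17→18  emit P4@[54:57]
i=58 'a': node 18→9 ·f
i=59 'b': node 9→10
i=60 'c': node 10→11
i=61 'a': node 11→12  emit P2@[58:61]
i=62 'c': node 12→20 ·f  emit P5@[60:62]
i=63 'b': node 20→13 ·f
i=64 'c': node 13→1 ·f
i=65 'a': node 1→19
i=66 'c': node 19→20  emit P5@[64:66]
i=67 'b': node 20→13 ·f
i=68 'b': node 13→14
i=69 'b': node 14→14 ·f
i=70 'a': node 14→15  emit P3@[68:70]

Result: [[5,5],[8,5],[10,4],[14,4],[17,3],[24,0],[24,6],[26,2],[29,2],[35,6],[39,2],[47,6],[49,2],[50,5],[53,5],[55,5],[57,4],[61,2],[62,5],[66,5],[70,3]]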